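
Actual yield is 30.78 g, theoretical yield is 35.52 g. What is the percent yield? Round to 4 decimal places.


% yield = 100 * actual / theoretical
% yield = 100 * 30.78 / 35.52
% yield = 86.65540541 %, rounded to 4 dp:

86.6554 %


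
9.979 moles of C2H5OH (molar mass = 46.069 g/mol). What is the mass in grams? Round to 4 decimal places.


mass = n * M
mass = 9.979 * 46.069
mass = 459.722551 g, rounded to 4 dp:

459.7226 g


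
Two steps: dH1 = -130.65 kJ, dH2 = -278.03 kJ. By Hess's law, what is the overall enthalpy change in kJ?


Hess's law: enthalpy is a state function, so add the step enthalpies.
dH_total = dH1 + dH2 = -130.65 + (-278.03)
dH_total = -408.68 kJ:

-408.68 kJ


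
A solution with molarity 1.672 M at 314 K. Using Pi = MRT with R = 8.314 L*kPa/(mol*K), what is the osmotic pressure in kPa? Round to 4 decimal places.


Osmotic pressure (van't Hoff): Pi = M*R*T.
RT = 8.314 * 314 = 2610.596
Pi = 1.672 * 2610.596
Pi = 4364.916512 kPa, rounded to 4 dp:

4364.9165 kPa


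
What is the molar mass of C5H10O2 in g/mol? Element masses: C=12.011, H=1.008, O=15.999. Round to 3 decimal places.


M = sum(count * atomic_mass) over atoms.
M = 5*12.011 + 10*1.008 + 2*15.999
M = 60.055 + 10.08 + 31.998
M = 102.133 g/mol, rounded to 3 dp:

102.133 g/mol


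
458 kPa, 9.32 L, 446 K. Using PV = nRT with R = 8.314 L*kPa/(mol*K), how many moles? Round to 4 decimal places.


PV = nRT, solve for n = PV / (RT).
PV = 458 * 9.32 = 4268.56
RT = 8.314 * 446 = 3708.044
n = 4268.56 / 3708.044
n = 1.15116218 mol, rounded to 4 dp:

1.1512 mol


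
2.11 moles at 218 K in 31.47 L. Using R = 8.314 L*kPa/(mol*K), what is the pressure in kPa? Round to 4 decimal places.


PV = nRT, solve for P = nRT / V.
nRT = 2.11 * 8.314 * 218 = 3824.2737
P = 3824.2737 / 31.47
P = 121.52124881 kPa, rounded to 4 dp:

121.5212 kPa


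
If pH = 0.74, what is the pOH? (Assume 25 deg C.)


At 25 deg C, pH + pOH = 14.
pOH = 14 - pH = 14 - 0.74
pOH = 13.26:

13.26


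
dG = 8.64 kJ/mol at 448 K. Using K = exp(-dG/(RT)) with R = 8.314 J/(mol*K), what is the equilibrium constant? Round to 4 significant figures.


dG is in kJ/mol; multiply by 1000 to match R in J/(mol*K).
RT = 8.314 * 448 = 3724.672 J/mol
exponent = -dG*1000 / (RT) = -(8.64*1000) / 3724.672 = -2.31966734
K = exp(-2.31966734)
K = 0.098306283, rounded to 4 significant figures:

0.09831


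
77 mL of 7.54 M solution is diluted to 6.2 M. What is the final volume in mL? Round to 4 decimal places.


Dilution: M1*V1 = M2*V2, solve for V2.
V2 = M1*V1 / M2
V2 = 7.54 * 77 / 6.2
V2 = 580.58 / 6.2
V2 = 93.64193548 mL, rounded to 4 dp:

93.6419 mL


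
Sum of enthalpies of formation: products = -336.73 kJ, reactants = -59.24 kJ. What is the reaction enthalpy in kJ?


dH_rxn = sum(dH_f products) - sum(dH_f reactants)
dH_rxn = -336.73 - (-59.24)
dH_rxn = -277.49 kJ:

-277.49 kJ


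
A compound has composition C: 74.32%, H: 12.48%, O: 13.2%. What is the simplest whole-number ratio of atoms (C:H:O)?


Assume 100 g of compound, divide each mass% by atomic mass to get moles, then normalize by the smallest to get a raw atom ratio.
Moles per 100 g: C: 74.32/12.011 = 6.1877, H: 12.48/1.008 = 12.381, O: 13.2/15.999 = 0.8251
Raw ratio (divide by min = 0.8251): C: 7.5, H: 15.006, O: 1.0
Multiply by 2 to clear fractions: C: 14.999 ~= 15, H: 30.013 ~= 30, O: 2.0 ~= 2
Reduce by GCD to get the simplest whole-number ratio:

15:30:2


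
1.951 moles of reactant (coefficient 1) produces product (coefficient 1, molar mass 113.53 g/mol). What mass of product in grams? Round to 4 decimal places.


Use the coefficient ratio to convert reactant moles to product moles, then multiply by the product's molar mass.
moles_P = moles_R * (coeff_P / coeff_R) = 1.951 * (1/1) = 1.951
mass_P = moles_P * M_P = 1.951 * 113.53
mass_P = 221.49703 g, rounded to 4 dp:

221.4970 g


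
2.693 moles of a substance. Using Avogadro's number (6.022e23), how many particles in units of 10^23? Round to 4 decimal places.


N = n * NA, then divide by 1e23 for the requested units.
N / 1e23 = n * 6.022
N / 1e23 = 2.693 * 6.022
N / 1e23 = 16.217246, rounded to 4 dp:

16.2172


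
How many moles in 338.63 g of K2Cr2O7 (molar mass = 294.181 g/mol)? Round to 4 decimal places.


n = mass / M
n = 338.63 / 294.181
n = 1.15109405 mol, rounded to 4 dp:

1.1511 mol


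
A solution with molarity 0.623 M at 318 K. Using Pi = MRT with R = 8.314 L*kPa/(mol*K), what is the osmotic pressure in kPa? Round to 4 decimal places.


Osmotic pressure (van't Hoff): Pi = M*R*T.
RT = 8.314 * 318 = 2643.852
Pi = 0.623 * 2643.852
Pi = 1647.119796 kPa, rounded to 4 dp:

1647.1198 kPa


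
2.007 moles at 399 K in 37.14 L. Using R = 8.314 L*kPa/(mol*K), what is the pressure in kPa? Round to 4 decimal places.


PV = nRT, solve for P = nRT / V.
nRT = 2.007 * 8.314 * 399 = 6657.793
P = 6657.793 / 37.14
P = 179.26206247 kPa, rounded to 4 dp:

179.2621 kPa


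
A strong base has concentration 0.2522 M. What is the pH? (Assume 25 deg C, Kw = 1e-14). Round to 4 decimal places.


A strong base dissociates completely, so [OH-] equals the given concentration.
pOH = -log10([OH-]) = -log10(0.2522) = 0.598255
pH = 14 - pOH = 14 - 0.598255
pH = 13.401745, rounded to 4 dp:

13.4017


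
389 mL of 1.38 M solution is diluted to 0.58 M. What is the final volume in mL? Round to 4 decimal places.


Dilution: M1*V1 = M2*V2, solve for V2.
V2 = M1*V1 / M2
V2 = 1.38 * 389 / 0.58
V2 = 536.82 / 0.58
V2 = 925.55172414 mL, rounded to 4 dp:

925.5517 mL


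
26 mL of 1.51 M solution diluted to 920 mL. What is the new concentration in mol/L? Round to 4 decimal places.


Dilution: M1*V1 = M2*V2, solve for M2.
M2 = M1*V1 / V2
M2 = 1.51 * 26 / 920
M2 = 39.26 / 920
M2 = 0.04267391 mol/L, rounded to 4 dp:

0.0427 mol/L


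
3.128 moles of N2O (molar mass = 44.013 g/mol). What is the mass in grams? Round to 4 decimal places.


mass = n * M
mass = 3.128 * 44.013
mass = 137.672664 g, rounded to 4 dp:

137.6727 g


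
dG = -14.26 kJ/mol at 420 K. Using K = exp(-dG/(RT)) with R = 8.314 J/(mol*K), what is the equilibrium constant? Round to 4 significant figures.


dG is in kJ/mol; multiply by 1000 to match R in J/(mol*K).
RT = 8.314 * 420 = 3491.88 J/mol
exponent = -dG*1000 / (RT) = -(-14.26*1000) / 3491.88 = 4.08376004
K = exp(4.08376004)
K = 59.368278, rounded to 4 significant figures:

59.37


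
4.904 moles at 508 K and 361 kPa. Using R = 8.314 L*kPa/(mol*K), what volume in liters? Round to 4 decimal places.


PV = nRT, solve for V = nRT / P.
nRT = 4.904 * 8.314 * 508 = 20712.1028
V = 20712.1028 / 361
V = 57.37424598 L, rounded to 4 dp:

57.3742 L


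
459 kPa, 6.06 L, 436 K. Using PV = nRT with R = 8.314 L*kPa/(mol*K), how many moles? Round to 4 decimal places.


PV = nRT, solve for n = PV / (RT).
PV = 459 * 6.06 = 2781.54
RT = 8.314 * 436 = 3624.904
n = 2781.54 / 3624.904
n = 0.7673417 mol, rounded to 4 dp:

0.7673 mol


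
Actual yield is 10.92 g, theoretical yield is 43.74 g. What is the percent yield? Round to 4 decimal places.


% yield = 100 * actual / theoretical
% yield = 100 * 10.92 / 43.74
% yield = 24.96570645 %, rounded to 4 dp:

24.9657 %


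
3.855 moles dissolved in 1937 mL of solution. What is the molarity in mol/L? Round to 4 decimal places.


Convert volume to liters: V_L = V_mL / 1000.
V_L = 1937 / 1000 = 1.937 L
M = n / V_L = 3.855 / 1.937
M = 1.99019102 mol/L, rounded to 4 dp:

1.9902 mol/L


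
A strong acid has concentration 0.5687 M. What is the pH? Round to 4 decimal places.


A strong acid dissociates completely, so [H+] equals the given concentration.
pH = -log10([H+]) = -log10(0.5687)
pH = 0.24511677, rounded to 4 dp:

0.2451


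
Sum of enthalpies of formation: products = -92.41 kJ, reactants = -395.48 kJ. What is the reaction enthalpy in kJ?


dH_rxn = sum(dH_f products) - sum(dH_f reactants)
dH_rxn = -92.41 - (-395.48)
dH_rxn = 303.07 kJ:

303.07 kJ


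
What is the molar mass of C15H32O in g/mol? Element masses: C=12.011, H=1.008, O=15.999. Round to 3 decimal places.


M = sum(count * atomic_mass) over atoms.
M = 15*12.011 + 32*1.008 + 1*15.999
M = 180.165 + 32.256 + 15.999
M = 228.42 g/mol, rounded to 3 dp:

228.420 g/mol


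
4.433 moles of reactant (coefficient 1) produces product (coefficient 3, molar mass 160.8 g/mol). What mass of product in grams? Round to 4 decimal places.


Use the coefficient ratio to convert reactant moles to product moles, then multiply by the product's molar mass.
moles_P = moles_R * (coeff_P / coeff_R) = 4.433 * (3/1) = 13.299
mass_P = moles_P * M_P = 13.299 * 160.8
mass_P = 2138.4792 g, rounded to 4 dp:

2138.4792 g


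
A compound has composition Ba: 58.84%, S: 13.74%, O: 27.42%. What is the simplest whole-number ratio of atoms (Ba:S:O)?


Assume 100 g of compound, divide each mass% by atomic mass to get moles, then normalize by the smallest to get a raw atom ratio.
Moles per 100 g: Ba: 58.84/137.327 = 0.4285, S: 13.74/32.065 = 0.4285, O: 27.42/15.999 = 1.7139
Raw ratio (divide by min = 0.4285): Ba: 1.0, S: 1.0, O: 4.0
Multiply by 1 to clear fractions: Ba: 1.0 ~= 1, S: 1.0 ~= 1, O: 4.0 ~= 4
Reduce by GCD to get the simplest whole-number ratio:

1:1:4


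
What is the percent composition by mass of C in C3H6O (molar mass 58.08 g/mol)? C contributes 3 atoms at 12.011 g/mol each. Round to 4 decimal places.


pct = 100 * (n_elem * M_elem) / M_total
mass_contribution = 3 * 12.011 = 36.033 g/mol
pct = 100 * 36.033 / 58.08
pct = 62.04028926 %, rounded to 4 dp:

62.0403 %


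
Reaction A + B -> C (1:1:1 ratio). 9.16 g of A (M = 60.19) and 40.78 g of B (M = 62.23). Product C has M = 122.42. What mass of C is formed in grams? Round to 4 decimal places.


Find moles of each reactant; the smaller value is the limiting reagent in a 1:1:1 reaction, so moles_C equals moles of the limiter.
n_A = mass_A / M_A = 9.16 / 60.19 = 0.152185 mol
n_B = mass_B / M_B = 40.78 / 62.23 = 0.655311 mol
Limiting reagent: A (smaller), n_limiting = 0.152185 mol
mass_C = n_limiting * M_C = 0.152185 * 122.42
mass_C = 18.6304877 g, rounded to 4 dp:

18.6305 g


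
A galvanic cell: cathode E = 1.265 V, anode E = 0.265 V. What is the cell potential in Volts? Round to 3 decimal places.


Standard cell potential: E_cell = E_cathode - E_anode.
E_cell = 1.265 - (0.265)
E_cell = 1.0 V, rounded to 3 dp:

1.000 V


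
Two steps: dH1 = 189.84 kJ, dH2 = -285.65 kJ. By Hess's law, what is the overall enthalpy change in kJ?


Hess's law: enthalpy is a state function, so add the step enthalpies.
dH_total = dH1 + dH2 = 189.84 + (-285.65)
dH_total = -95.81 kJ:

-95.81 kJ


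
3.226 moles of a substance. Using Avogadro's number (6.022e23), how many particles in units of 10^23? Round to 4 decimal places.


N = n * NA, then divide by 1e23 for the requested units.
N / 1e23 = n * 6.022
N / 1e23 = 3.226 * 6.022
N / 1e23 = 19.426972, rounded to 4 dp:

19.4270


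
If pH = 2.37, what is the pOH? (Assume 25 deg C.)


At 25 deg C, pH + pOH = 14.
pOH = 14 - pH = 14 - 2.37
pOH = 11.63:

11.63


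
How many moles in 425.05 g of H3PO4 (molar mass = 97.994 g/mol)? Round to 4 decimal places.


n = mass / M
n = 425.05 / 97.994
n = 4.33751046 mol, rounded to 4 dp:

4.3375 mol


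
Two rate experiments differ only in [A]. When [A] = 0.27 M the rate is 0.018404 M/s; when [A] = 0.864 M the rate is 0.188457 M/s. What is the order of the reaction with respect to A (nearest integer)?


Rate is proportional to [A]^n, so rate2/rate1 = ([A]2/[A]1)^n. Take logs to solve for n.
rate2/rate1 = 0.188457 / 0.018404 = 10.24
[A]2/[A]1 = 0.864 / 0.27 = 3.2
n = ln(10.24) / ln(3.2) = 2.0
Nearest integer order:

2


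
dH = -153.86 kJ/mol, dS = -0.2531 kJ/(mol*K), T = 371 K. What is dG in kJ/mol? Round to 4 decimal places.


Gibbs: dG = dH - T*dS (consistent units, dS already in kJ/(mol*K)).
T*dS = 371 * -0.2531 = -93.9001
dG = -153.86 - (-93.9001)
dG = -59.9599 kJ/mol, rounded to 4 dp:

-59.9599 kJ/mol


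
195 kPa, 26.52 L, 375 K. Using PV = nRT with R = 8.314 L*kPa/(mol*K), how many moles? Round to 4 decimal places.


PV = nRT, solve for n = PV / (RT).
PV = 195 * 26.52 = 5171.4
RT = 8.314 * 375 = 3117.75
n = 5171.4 / 3117.75
n = 1.65869618 mol, rounded to 4 dp:

1.6587 mol


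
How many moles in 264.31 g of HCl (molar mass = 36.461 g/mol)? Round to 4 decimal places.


n = mass / M
n = 264.31 / 36.461
n = 7.24911549 mol, rounded to 4 dp:

7.2491 mol


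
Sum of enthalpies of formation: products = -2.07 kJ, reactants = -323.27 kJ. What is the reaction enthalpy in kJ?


dH_rxn = sum(dH_f products) - sum(dH_f reactants)
dH_rxn = -2.07 - (-323.27)
dH_rxn = 321.2 kJ:

321.20 kJ


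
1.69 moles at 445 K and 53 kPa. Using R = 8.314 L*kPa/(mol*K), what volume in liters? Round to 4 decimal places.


PV = nRT, solve for V = nRT / P.
nRT = 1.69 * 8.314 * 445 = 6252.5437
V = 6252.5437 / 53
V = 117.97252264 L, rounded to 4 dp:

117.9725 L


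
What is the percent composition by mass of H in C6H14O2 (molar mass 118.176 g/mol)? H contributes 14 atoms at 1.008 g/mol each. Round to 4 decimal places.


pct = 100 * (n_elem * M_elem) / M_total
mass_contribution = 14 * 1.008 = 14.112 g/mol
pct = 100 * 14.112 / 118.176
pct = 11.94151097 %, rounded to 4 dp:

11.9415 %


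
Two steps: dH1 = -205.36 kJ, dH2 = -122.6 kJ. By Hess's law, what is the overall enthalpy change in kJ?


Hess's law: enthalpy is a state function, so add the step enthalpies.
dH_total = dH1 + dH2 = -205.36 + (-122.6)
dH_total = -327.96 kJ:

-327.96 kJ


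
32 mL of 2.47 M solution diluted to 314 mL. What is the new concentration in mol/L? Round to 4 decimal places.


Dilution: M1*V1 = M2*V2, solve for M2.
M2 = M1*V1 / V2
M2 = 2.47 * 32 / 314
M2 = 79.04 / 314
M2 = 0.25171975 mol/L, rounded to 4 dp:

0.2517 mol/L


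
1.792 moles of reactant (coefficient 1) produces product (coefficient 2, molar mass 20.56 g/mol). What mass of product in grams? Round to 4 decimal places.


Use the coefficient ratio to convert reactant moles to product moles, then multiply by the product's molar mass.
moles_P = moles_R * (coeff_P / coeff_R) = 1.792 * (2/1) = 3.584
mass_P = moles_P * M_P = 3.584 * 20.56
mass_P = 73.68704 g, rounded to 4 dp:

73.6870 g


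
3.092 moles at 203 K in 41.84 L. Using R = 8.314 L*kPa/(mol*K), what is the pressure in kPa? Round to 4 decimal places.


PV = nRT, solve for P = nRT / V.
nRT = 3.092 * 8.314 * 203 = 5218.4983
P = 5218.4983 / 41.84
P = 124.72510277 kPa, rounded to 4 dp:

124.7251 kPa


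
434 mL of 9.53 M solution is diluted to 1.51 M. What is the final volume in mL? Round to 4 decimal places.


Dilution: M1*V1 = M2*V2, solve for V2.
V2 = M1*V1 / M2
V2 = 9.53 * 434 / 1.51
V2 = 4136.02 / 1.51
V2 = 2739.08609272 mL, rounded to 4 dp:

2739.0861 mL


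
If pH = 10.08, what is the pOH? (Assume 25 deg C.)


At 25 deg C, pH + pOH = 14.
pOH = 14 - pH = 14 - 10.08
pOH = 3.92:

3.92


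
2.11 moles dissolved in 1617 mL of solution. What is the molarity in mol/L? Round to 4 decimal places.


Convert volume to liters: V_L = V_mL / 1000.
V_L = 1617 / 1000 = 1.617 L
M = n / V_L = 2.11 / 1.617
M = 1.30488559 mol/L, rounded to 4 dp:

1.3049 mol/L


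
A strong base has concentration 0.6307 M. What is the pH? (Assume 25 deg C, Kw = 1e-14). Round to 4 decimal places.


A strong base dissociates completely, so [OH-] equals the given concentration.
pOH = -log10([OH-]) = -log10(0.6307) = 0.200177
pH = 14 - pOH = 14 - 0.200177
pH = 13.799823, rounded to 4 dp:

13.7998


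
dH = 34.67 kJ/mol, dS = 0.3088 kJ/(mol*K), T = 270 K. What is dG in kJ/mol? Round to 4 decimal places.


Gibbs: dG = dH - T*dS (consistent units, dS already in kJ/(mol*K)).
T*dS = 270 * 0.3088 = 83.376
dG = 34.67 - (83.376)
dG = -48.706 kJ/mol, rounded to 4 dp:

-48.7060 kJ/mol


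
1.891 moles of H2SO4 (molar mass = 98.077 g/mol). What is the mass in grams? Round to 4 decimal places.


mass = n * M
mass = 1.891 * 98.077
mass = 185.463607 g, rounded to 4 dp:

185.4636 g


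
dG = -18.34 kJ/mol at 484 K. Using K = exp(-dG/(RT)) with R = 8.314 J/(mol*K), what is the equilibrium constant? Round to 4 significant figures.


dG is in kJ/mol; multiply by 1000 to match R in J/(mol*K).
RT = 8.314 * 484 = 4023.976 J/mol
exponent = -dG*1000 / (RT) = -(-18.34*1000) / 4023.976 = 4.55768126
K = exp(4.55768126)
K = 95.362103, rounded to 4 significant figures:

95.36


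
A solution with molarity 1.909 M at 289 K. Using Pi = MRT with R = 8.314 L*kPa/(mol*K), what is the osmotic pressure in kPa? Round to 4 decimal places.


Osmotic pressure (van't Hoff): Pi = M*R*T.
RT = 8.314 * 289 = 2402.746
Pi = 1.909 * 2402.746
Pi = 4586.842114 kPa, rounded to 4 dp:

4586.8421 kPa


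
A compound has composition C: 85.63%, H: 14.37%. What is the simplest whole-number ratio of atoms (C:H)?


Assume 100 g of compound, divide each mass% by atomic mass to get moles, then normalize by the smallest to get a raw atom ratio.
Moles per 100 g: C: 85.63/12.011 = 7.1293, H: 14.37/1.008 = 14.256
Raw ratio (divide by min = 7.1293): C: 1.0, H: 2.0
Multiply by 1 to clear fractions: C: 1.0 ~= 1, H: 2.0 ~= 2
Reduce by GCD to get the simplest whole-number ratio:

1:2


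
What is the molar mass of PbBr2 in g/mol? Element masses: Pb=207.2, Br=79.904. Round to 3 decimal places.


M = sum(count * atomic_mass) over atoms.
M = 1*207.2 + 2*79.904
M = 207.2 + 159.808
M = 367.008 g/mol, rounded to 3 dp:

367.008 g/mol


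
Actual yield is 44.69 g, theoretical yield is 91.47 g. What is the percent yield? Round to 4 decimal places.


% yield = 100 * actual / theoretical
% yield = 100 * 44.69 / 91.47
% yield = 48.85754892 %, rounded to 4 dp:

48.8575 %


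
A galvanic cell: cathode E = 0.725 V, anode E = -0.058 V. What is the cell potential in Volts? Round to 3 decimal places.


Standard cell potential: E_cell = E_cathode - E_anode.
E_cell = 0.725 - (-0.058)
E_cell = 0.783 V, rounded to 3 dp:

0.783 V


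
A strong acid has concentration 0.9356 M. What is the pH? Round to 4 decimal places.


A strong acid dissociates completely, so [H+] equals the given concentration.
pH = -log10([H+]) = -log10(0.9356)
pH = 0.02890979, rounded to 4 dp:

0.0289


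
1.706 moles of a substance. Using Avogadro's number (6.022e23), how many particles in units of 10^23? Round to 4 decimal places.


N = n * NA, then divide by 1e23 for the requested units.
N / 1e23 = n * 6.022
N / 1e23 = 1.706 * 6.022
N / 1e23 = 10.273532, rounded to 4 dp:

10.2735


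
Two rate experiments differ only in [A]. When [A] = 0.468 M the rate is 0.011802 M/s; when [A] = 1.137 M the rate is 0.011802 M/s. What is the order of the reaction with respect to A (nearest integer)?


Rate is proportional to [A]^n, so rate2/rate1 = ([A]2/[A]1)^n. Take logs to solve for n.
rate2/rate1 = 0.011802 / 0.011802 = 1.0
[A]2/[A]1 = 1.137 / 0.468 = 2.4295
n = ln(1.0) / ln(2.4295) = 0.0
Nearest integer order:

0


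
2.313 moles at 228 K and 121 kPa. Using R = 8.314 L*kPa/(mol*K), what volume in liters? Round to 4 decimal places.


PV = nRT, solve for V = nRT / P.
nRT = 2.313 * 8.314 * 228 = 4384.5043
V = 4384.5043 / 121
V = 36.23557273 L, rounded to 4 dp:

36.2356 L


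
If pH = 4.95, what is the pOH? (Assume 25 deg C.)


At 25 deg C, pH + pOH = 14.
pOH = 14 - pH = 14 - 4.95
pOH = 9.05:

9.05


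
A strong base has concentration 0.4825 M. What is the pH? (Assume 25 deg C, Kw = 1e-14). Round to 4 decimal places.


A strong base dissociates completely, so [OH-] equals the given concentration.
pOH = -log10([OH-]) = -log10(0.4825) = 0.316503
pH = 14 - pOH = 14 - 0.316503
pH = 13.683497, rounded to 4 dp:

13.6835


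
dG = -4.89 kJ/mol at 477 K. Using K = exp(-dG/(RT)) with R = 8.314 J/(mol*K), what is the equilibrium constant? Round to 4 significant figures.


dG is in kJ/mol; multiply by 1000 to match R in J/(mol*K).
RT = 8.314 * 477 = 3965.778 J/mol
exponent = -dG*1000 / (RT) = -(-4.89*1000) / 3965.778 = 1.23304935
K = exp(1.23304935)
K = 3.431678, rounded to 4 significant figures:

3.432


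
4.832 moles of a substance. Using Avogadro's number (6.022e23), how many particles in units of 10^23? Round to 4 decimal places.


N = n * NA, then divide by 1e23 for the requested units.
N / 1e23 = n * 6.022
N / 1e23 = 4.832 * 6.022
N / 1e23 = 29.098304, rounded to 4 dp:

29.0983


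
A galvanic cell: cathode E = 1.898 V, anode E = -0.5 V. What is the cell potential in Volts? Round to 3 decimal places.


Standard cell potential: E_cell = E_cathode - E_anode.
E_cell = 1.898 - (-0.5)
E_cell = 2.398 V, rounded to 3 dp:

2.398 V


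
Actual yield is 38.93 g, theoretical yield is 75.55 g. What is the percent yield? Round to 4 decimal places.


% yield = 100 * actual / theoretical
% yield = 100 * 38.93 / 75.55
% yield = 51.52878888 %, rounded to 4 dp:

51.5288 %


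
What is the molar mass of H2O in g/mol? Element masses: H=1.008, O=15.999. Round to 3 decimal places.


M = sum(count * atomic_mass) over atoms.
M = 2*1.008 + 1*15.999
M = 2.016 + 15.999
M = 18.015 g/mol, rounded to 3 dp:

18.015 g/mol


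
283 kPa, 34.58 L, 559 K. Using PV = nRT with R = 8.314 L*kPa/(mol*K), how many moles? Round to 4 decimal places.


PV = nRT, solve for n = PV / (RT).
PV = 283 * 34.58 = 9786.14
RT = 8.314 * 559 = 4647.526
n = 9786.14 / 4647.526
n = 2.10566654 mol, rounded to 4 dp:

2.1057 mol


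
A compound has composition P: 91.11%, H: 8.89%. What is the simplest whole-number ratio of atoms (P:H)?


Assume 100 g of compound, divide each mass% by atomic mass to get moles, then normalize by the smallest to get a raw atom ratio.
Moles per 100 g: P: 91.11/30.974 = 2.9415, H: 8.89/1.008 = 8.8194
Raw ratio (divide by min = 2.9415): P: 1.0, H: 2.998
Multiply by 1 to clear fractions: P: 1.0 ~= 1, H: 2.998 ~= 3
Reduce by GCD to get the simplest whole-number ratio:

1:3


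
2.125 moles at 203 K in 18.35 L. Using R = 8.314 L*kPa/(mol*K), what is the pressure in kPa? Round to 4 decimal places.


PV = nRT, solve for P = nRT / V.
nRT = 2.125 * 8.314 * 203 = 3586.4517
P = 3586.4517 / 18.35
P = 195.44695913 kPa, rounded to 4 dp:

195.4470 kPa


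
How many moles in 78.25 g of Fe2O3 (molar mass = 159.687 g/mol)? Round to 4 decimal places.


n = mass / M
n = 78.25 / 159.687
n = 0.4900211 mol, rounded to 4 dp:

0.4900 mol


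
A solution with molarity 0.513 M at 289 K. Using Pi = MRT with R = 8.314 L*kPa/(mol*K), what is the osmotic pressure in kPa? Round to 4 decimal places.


Osmotic pressure (van't Hoff): Pi = M*R*T.
RT = 8.314 * 289 = 2402.746
Pi = 0.513 * 2402.746
Pi = 1232.608698 kPa, rounded to 4 dp:

1232.6087 kPa


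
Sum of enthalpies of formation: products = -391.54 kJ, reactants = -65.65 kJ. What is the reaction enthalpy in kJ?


dH_rxn = sum(dH_f products) - sum(dH_f reactants)
dH_rxn = -391.54 - (-65.65)
dH_rxn = -325.89 kJ:

-325.89 kJ


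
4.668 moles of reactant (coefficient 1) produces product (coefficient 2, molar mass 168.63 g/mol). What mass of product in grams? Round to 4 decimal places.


Use the coefficient ratio to convert reactant moles to product moles, then multiply by the product's molar mass.
moles_P = moles_R * (coeff_P / coeff_R) = 4.668 * (2/1) = 9.336
mass_P = moles_P * M_P = 9.336 * 168.63
mass_P = 1574.32968 g, rounded to 4 dp:

1574.3297 g


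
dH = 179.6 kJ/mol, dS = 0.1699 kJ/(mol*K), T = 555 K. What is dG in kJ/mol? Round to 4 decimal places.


Gibbs: dG = dH - T*dS (consistent units, dS already in kJ/(mol*K)).
T*dS = 555 * 0.1699 = 94.2945
dG = 179.6 - (94.2945)
dG = 85.3055 kJ/mol, rounded to 4 dp:

85.3055 kJ/mol


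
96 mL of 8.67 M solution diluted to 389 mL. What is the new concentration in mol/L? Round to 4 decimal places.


Dilution: M1*V1 = M2*V2, solve for M2.
M2 = M1*V1 / V2
M2 = 8.67 * 96 / 389
M2 = 832.32 / 389
M2 = 2.1396401 mol/L, rounded to 4 dp:

2.1396 mol/L


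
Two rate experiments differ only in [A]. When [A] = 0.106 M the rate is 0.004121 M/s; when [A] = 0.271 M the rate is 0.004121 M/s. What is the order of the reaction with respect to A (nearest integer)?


Rate is proportional to [A]^n, so rate2/rate1 = ([A]2/[A]1)^n. Take logs to solve for n.
rate2/rate1 = 0.004121 / 0.004121 = 1.0
[A]2/[A]1 = 0.271 / 0.106 = 2.5566
n = ln(1.0) / ln(2.5566) = 0.0
Nearest integer order:

0


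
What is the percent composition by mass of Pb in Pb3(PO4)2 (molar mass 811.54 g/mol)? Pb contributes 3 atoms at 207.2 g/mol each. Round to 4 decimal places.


pct = 100 * (n_elem * M_elem) / M_total
mass_contribution = 3 * 207.2 = 621.6 g/mol
pct = 100 * 621.6 / 811.54
pct = 76.59511546 %, rounded to 4 dp:

76.5951 %


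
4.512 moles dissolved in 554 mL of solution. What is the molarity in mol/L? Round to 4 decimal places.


Convert volume to liters: V_L = V_mL / 1000.
V_L = 554 / 1000 = 0.554 L
M = n / V_L = 4.512 / 0.554
M = 8.14440433 mol/L, rounded to 4 dp:

8.1444 mol/L


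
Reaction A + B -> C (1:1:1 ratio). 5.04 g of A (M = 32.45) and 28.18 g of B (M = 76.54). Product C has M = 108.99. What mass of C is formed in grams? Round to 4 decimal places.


Find moles of each reactant; the smaller value is the limiting reagent in a 1:1:1 reaction, so moles_C equals moles of the limiter.
n_A = mass_A / M_A = 5.04 / 32.45 = 0.155316 mol
n_B = mass_B / M_B = 28.18 / 76.54 = 0.368174 mol
Limiting reagent: A (smaller), n_limiting = 0.155316 mol
mass_C = n_limiting * M_C = 0.155316 * 108.99
mass_C = 16.92789084 g, rounded to 4 dp:

16.9279 g


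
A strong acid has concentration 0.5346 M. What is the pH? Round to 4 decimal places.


A strong acid dissociates completely, so [H+] equals the given concentration.
pH = -log10([H+]) = -log10(0.5346)
pH = 0.27197105, rounded to 4 dp:

0.2720


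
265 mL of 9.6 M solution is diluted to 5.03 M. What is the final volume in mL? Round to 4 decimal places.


Dilution: M1*V1 = M2*V2, solve for V2.
V2 = M1*V1 / M2
V2 = 9.6 * 265 / 5.03
V2 = 2544.0 / 5.03
V2 = 505.76540755 mL, rounded to 4 dp:

505.7654 mL


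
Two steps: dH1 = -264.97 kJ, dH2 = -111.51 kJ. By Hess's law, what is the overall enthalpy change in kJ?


Hess's law: enthalpy is a state function, so add the step enthalpies.
dH_total = dH1 + dH2 = -264.97 + (-111.51)
dH_total = -376.48 kJ:

-376.48 kJ


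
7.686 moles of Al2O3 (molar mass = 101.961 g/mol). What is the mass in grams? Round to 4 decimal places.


mass = n * M
mass = 7.686 * 101.961
mass = 783.672246 g, rounded to 4 dp:

783.6722 g


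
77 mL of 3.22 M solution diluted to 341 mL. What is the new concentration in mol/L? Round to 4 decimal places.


Dilution: M1*V1 = M2*V2, solve for M2.
M2 = M1*V1 / V2
M2 = 3.22 * 77 / 341
M2 = 247.94 / 341
M2 = 0.72709677 mol/L, rounded to 4 dp:

0.7271 mol/L


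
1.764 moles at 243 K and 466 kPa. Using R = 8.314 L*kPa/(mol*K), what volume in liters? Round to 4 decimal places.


PV = nRT, solve for V = nRT / P.
nRT = 1.764 * 8.314 * 243 = 3563.8127
V = 3563.8127 / 466
V = 7.64766674 L, rounded to 4 dp:

7.6477 L


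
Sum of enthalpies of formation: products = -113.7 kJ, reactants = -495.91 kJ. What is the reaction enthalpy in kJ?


dH_rxn = sum(dH_f products) - sum(dH_f reactants)
dH_rxn = -113.7 - (-495.91)
dH_rxn = 382.21 kJ:

382.21 kJ


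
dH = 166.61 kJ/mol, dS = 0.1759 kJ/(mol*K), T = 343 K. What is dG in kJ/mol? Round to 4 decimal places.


Gibbs: dG = dH - T*dS (consistent units, dS already in kJ/(mol*K)).
T*dS = 343 * 0.1759 = 60.3337
dG = 166.61 - (60.3337)
dG = 106.2763 kJ/mol, rounded to 4 dp:

106.2763 kJ/mol


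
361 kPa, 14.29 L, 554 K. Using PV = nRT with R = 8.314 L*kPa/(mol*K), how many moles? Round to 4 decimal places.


PV = nRT, solve for n = PV / (RT).
PV = 361 * 14.29 = 5158.69
RT = 8.314 * 554 = 4605.956
n = 5158.69 / 4605.956
n = 1.12000419 mol, rounded to 4 dp:

1.1200 mol


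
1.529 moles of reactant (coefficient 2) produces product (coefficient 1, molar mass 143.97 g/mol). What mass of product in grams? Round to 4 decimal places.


Use the coefficient ratio to convert reactant moles to product moles, then multiply by the product's molar mass.
moles_P = moles_R * (coeff_P / coeff_R) = 1.529 * (1/2) = 0.7645
mass_P = moles_P * M_P = 0.7645 * 143.97
mass_P = 110.065065 g, rounded to 4 dp:

110.0651 g


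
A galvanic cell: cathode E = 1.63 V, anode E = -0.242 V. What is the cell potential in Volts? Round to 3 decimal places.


Standard cell potential: E_cell = E_cathode - E_anode.
E_cell = 1.63 - (-0.242)
E_cell = 1.872 V, rounded to 3 dp:

1.872 V


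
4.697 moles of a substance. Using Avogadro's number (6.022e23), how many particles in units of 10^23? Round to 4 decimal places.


N = n * NA, then divide by 1e23 for the requested units.
N / 1e23 = n * 6.022
N / 1e23 = 4.697 * 6.022
N / 1e23 = 28.285334, rounded to 4 dp:

28.2853


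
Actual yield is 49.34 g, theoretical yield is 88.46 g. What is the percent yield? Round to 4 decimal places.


% yield = 100 * actual / theoretical
% yield = 100 * 49.34 / 88.46
% yield = 55.7766222 %, rounded to 4 dp:

55.7766 %


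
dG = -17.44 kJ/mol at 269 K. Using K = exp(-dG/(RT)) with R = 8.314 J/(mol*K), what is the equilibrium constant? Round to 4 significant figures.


dG is in kJ/mol; multiply by 1000 to match R in J/(mol*K).
RT = 8.314 * 269 = 2236.466 J/mol
exponent = -dG*1000 / (RT) = -(-17.44*1000) / 2236.466 = 7.79801705
K = exp(7.79801705)
K = 2435.7672, rounded to 4 significant figures:

2436


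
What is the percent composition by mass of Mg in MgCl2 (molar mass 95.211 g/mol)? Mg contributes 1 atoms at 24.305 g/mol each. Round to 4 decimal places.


pct = 100 * (n_elem * M_elem) / M_total
mass_contribution = 1 * 24.305 = 24.305 g/mol
pct = 100 * 24.305 / 95.211
pct = 25.52751258 %, rounded to 4 dp:

25.5275 %


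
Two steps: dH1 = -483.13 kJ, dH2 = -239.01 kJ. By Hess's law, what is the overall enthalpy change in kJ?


Hess's law: enthalpy is a state function, so add the step enthalpies.
dH_total = dH1 + dH2 = -483.13 + (-239.01)
dH_total = -722.14 kJ:

-722.14 kJ


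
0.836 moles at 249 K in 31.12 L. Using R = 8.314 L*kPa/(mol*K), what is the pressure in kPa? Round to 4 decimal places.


PV = nRT, solve for P = nRT / V.
nRT = 0.836 * 8.314 * 249 = 1730.6755
P = 1730.6755 / 31.12
P = 55.61296594 kPa, rounded to 4 dp:

55.6130 kPa


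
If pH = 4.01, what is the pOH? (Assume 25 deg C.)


At 25 deg C, pH + pOH = 14.
pOH = 14 - pH = 14 - 4.01
pOH = 9.99:

9.99


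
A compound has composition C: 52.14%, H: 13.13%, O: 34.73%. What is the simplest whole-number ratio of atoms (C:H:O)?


Assume 100 g of compound, divide each mass% by atomic mass to get moles, then normalize by the smallest to get a raw atom ratio.
Moles per 100 g: C: 52.14/12.011 = 4.341, H: 13.13/1.008 = 13.0258, O: 34.73/15.999 = 2.1708
Raw ratio (divide by min = 2.1708): C: 2.0, H: 6.001, O: 1.0
Multiply by 1 to clear fractions: C: 2.0 ~= 2, H: 6.001 ~= 6, O: 1.0 ~= 1
Reduce by GCD to get the simplest whole-number ratio:

2:6:1


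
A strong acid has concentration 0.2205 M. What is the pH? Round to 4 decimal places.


A strong acid dissociates completely, so [H+] equals the given concentration.
pH = -log10([H+]) = -log10(0.2205)
pH = 0.65659141, rounded to 4 dp:

0.6566


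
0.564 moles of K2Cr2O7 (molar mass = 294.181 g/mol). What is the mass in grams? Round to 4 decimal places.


mass = n * M
mass = 0.564 * 294.181
mass = 165.918084 g, rounded to 4 dp:

165.9181 g


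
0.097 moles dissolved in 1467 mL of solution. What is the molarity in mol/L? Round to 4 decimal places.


Convert volume to liters: V_L = V_mL / 1000.
V_L = 1467 / 1000 = 1.467 L
M = n / V_L = 0.097 / 1.467
M = 0.06612134 mol/L, rounded to 4 dp:

0.0661 mol/L


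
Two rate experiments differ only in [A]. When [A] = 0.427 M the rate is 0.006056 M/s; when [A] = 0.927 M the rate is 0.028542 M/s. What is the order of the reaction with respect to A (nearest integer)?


Rate is proportional to [A]^n, so rate2/rate1 = ([A]2/[A]1)^n. Take logs to solve for n.
rate2/rate1 = 0.028542 / 0.006056 = 4.713
[A]2/[A]1 = 0.927 / 0.427 = 2.171
n = ln(4.713) / ln(2.171) = 2.0
Nearest integer order:

2


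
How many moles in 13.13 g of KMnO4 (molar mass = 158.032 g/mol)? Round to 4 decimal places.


n = mass / M
n = 13.13 / 158.032
n = 0.08308444 mol, rounded to 4 dp:

0.0831 mol


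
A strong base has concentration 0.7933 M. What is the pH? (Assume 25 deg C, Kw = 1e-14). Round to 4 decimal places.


A strong base dissociates completely, so [OH-] equals the given concentration.
pOH = -log10([OH-]) = -log10(0.7933) = 0.100563
pH = 14 - pOH = 14 - 0.100563
pH = 13.899437, rounded to 4 dp:

13.8994


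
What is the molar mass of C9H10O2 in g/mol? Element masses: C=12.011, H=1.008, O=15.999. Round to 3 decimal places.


M = sum(count * atomic_mass) over atoms.
M = 9*12.011 + 10*1.008 + 2*15.999
M = 108.099 + 10.08 + 31.998
M = 150.177 g/mol, rounded to 3 dp:

150.177 g/mol


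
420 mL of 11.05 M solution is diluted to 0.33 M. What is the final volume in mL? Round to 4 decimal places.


Dilution: M1*V1 = M2*V2, solve for V2.
V2 = M1*V1 / M2
V2 = 11.05 * 420 / 0.33
V2 = 4641.0 / 0.33
V2 = 14063.63636364 mL, rounded to 4 dp:

14063.6364 mL


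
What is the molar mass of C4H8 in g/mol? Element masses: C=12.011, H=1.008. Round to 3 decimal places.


M = sum(count * atomic_mass) over atoms.
M = 4*12.011 + 8*1.008
M = 48.044 + 8.064
M = 56.108 g/mol, rounded to 3 dp:

56.108 g/mol


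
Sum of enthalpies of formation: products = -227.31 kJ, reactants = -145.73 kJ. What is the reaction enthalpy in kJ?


dH_rxn = sum(dH_f products) - sum(dH_f reactants)
dH_rxn = -227.31 - (-145.73)
dH_rxn = -81.58 kJ:

-81.58 kJ


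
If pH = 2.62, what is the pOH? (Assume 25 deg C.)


At 25 deg C, pH + pOH = 14.
pOH = 14 - pH = 14 - 2.62
pOH = 11.38:

11.38


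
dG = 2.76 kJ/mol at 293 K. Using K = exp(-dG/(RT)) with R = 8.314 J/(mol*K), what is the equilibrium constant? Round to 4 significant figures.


dG is in kJ/mol; multiply by 1000 to match R in J/(mol*K).
RT = 8.314 * 293 = 2436.002 J/mol
exponent = -dG*1000 / (RT) = -(2.76*1000) / 2436.002 = -1.133004
K = exp(-1.133004)
K = 0.32206432, rounded to 4 significant figures:

0.3221


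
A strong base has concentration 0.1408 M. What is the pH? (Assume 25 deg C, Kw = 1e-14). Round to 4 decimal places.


A strong base dissociates completely, so [OH-] equals the given concentration.
pOH = -log10([OH-]) = -log10(0.1408) = 0.851397
pH = 14 - pOH = 14 - 0.851397
pH = 13.148603, rounded to 4 dp:

13.1486


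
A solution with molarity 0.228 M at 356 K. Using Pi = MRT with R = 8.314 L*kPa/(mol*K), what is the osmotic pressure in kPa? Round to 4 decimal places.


Osmotic pressure (van't Hoff): Pi = M*R*T.
RT = 8.314 * 356 = 2959.784
Pi = 0.228 * 2959.784
Pi = 674.830752 kPa, rounded to 4 dp:

674.8308 kPa


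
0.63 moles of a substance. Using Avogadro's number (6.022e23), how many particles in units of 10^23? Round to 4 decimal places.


N = n * NA, then divide by 1e23 for the requested units.
N / 1e23 = n * 6.022
N / 1e23 = 0.63 * 6.022
N / 1e23 = 3.79386, rounded to 4 dp:

3.7939


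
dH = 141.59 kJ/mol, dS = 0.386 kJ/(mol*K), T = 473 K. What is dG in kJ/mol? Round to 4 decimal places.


Gibbs: dG = dH - T*dS (consistent units, dS already in kJ/(mol*K)).
T*dS = 473 * 0.386 = 182.578
dG = 141.59 - (182.578)
dG = -40.988 kJ/mol, rounded to 4 dp:

-40.9880 kJ/mol


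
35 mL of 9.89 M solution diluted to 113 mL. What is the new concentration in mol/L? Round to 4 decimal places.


Dilution: M1*V1 = M2*V2, solve for M2.
M2 = M1*V1 / V2
M2 = 9.89 * 35 / 113
M2 = 346.15 / 113
M2 = 3.06327434 mol/L, rounded to 4 dp:

3.0633 mol/L


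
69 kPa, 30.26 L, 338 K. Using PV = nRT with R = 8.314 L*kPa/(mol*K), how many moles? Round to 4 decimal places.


PV = nRT, solve for n = PV / (RT).
PV = 69 * 30.26 = 2087.94
RT = 8.314 * 338 = 2810.132
n = 2087.94 / 2810.132
n = 0.74300424 mol, rounded to 4 dp:

0.7430 mol


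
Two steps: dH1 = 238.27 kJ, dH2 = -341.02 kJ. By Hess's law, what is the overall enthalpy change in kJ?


Hess's law: enthalpy is a state function, so add the step enthalpies.
dH_total = dH1 + dH2 = 238.27 + (-341.02)
dH_total = -102.75 kJ:

-102.75 kJ


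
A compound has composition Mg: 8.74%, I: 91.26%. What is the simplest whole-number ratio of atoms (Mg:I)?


Assume 100 g of compound, divide each mass% by atomic mass to get moles, then normalize by the smallest to get a raw atom ratio.
Moles per 100 g: Mg: 8.74/24.305 = 0.3596, I: 91.26/126.904 = 0.7191
Raw ratio (divide by min = 0.3596): Mg: 1.0, I: 2.0
Multiply by 1 to clear fractions: Mg: 1.0 ~= 1, I: 2.0 ~= 2
Reduce by GCD to get the simplest whole-number ratio:

1:2


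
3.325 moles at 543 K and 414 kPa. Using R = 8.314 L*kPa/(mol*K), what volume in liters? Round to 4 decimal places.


PV = nRT, solve for V = nRT / P.
nRT = 3.325 * 8.314 * 543 = 15010.7192
V = 15010.7192 / 414
V = 36.25777585 L, rounded to 4 dp:

36.2578 L


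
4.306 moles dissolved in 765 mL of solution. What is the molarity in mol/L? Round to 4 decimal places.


Convert volume to liters: V_L = V_mL / 1000.
V_L = 765 / 1000 = 0.765 L
M = n / V_L = 4.306 / 0.765
M = 5.62875817 mol/L, rounded to 4 dp:

5.6288 mol/L


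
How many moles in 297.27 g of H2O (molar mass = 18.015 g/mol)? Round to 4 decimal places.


n = mass / M
n = 297.27 / 18.015
n = 16.50124896 mol, rounded to 4 dp:

16.5012 mol


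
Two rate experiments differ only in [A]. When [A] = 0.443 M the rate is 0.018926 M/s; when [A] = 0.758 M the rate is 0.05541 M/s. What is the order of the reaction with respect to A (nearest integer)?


Rate is proportional to [A]^n, so rate2/rate1 = ([A]2/[A]1)^n. Take logs to solve for n.
rate2/rate1 = 0.05541 / 0.018926 = 2.9277
[A]2/[A]1 = 0.758 / 0.443 = 1.7111
n = ln(2.9277) / ln(1.7111) = 2.0
Nearest integer order:

2


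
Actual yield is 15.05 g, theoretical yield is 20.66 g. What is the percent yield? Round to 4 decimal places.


% yield = 100 * actual / theoretical
% yield = 100 * 15.05 / 20.66
% yield = 72.84607938 %, rounded to 4 dp:

72.8461 %


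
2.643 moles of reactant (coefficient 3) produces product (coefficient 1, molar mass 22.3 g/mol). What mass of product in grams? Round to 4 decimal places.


Use the coefficient ratio to convert reactant moles to product moles, then multiply by the product's molar mass.
moles_P = moles_R * (coeff_P / coeff_R) = 2.643 * (1/3) = 0.881
mass_P = moles_P * M_P = 0.881 * 22.3
mass_P = 19.6463 g, rounded to 4 dp:

19.6463 g


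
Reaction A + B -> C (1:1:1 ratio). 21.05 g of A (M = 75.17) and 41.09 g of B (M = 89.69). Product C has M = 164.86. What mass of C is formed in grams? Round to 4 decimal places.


Find moles of each reactant; the smaller value is the limiting reagent in a 1:1:1 reaction, so moles_C equals moles of the limiter.
n_A = mass_A / M_A = 21.05 / 75.17 = 0.280032 mol
n_B = mass_B / M_B = 41.09 / 89.69 = 0.458134 mol
Limiting reagent: A (smaller), n_limiting = 0.280032 mol
mass_C = n_limiting * M_C = 0.280032 * 164.86
mass_C = 46.16607552 g, rounded to 4 dp:

46.1661 g


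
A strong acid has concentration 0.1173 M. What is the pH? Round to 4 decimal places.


A strong acid dissociates completely, so [H+] equals the given concentration.
pH = -log10([H+]) = -log10(0.1173)
pH = 0.93070199, rounded to 4 dp:

0.9307


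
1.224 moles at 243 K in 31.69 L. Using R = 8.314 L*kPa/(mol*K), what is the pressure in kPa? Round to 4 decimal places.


PV = nRT, solve for P = nRT / V.
nRT = 1.224 * 8.314 * 243 = 2472.8496
P = 2472.8496 / 31.69
P = 78.03248974 kPa, rounded to 4 dp:

78.0325 kPa


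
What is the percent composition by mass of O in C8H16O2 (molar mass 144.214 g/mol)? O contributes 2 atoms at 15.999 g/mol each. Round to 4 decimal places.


pct = 100 * (n_elem * M_elem) / M_total
mass_contribution = 2 * 15.999 = 31.998 g/mol
pct = 100 * 31.998 / 144.214
pct = 22.18785971 %, rounded to 4 dp:

22.1879 %
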